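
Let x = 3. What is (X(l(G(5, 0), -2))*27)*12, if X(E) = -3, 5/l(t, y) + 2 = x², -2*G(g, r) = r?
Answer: -972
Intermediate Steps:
G(g, r) = -r/2
l(t, y) = 5/7 (l(t, y) = 5/(-2 + 3²) = 5/(-2 + 9) = 5/7)
(X(l(G(5, 0), -2))*27)*12 = -3*27*12 = -81*12 = -972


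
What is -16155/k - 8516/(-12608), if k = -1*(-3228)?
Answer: -3670679/847888 ≈ -4.3292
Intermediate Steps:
k = 3228
-16155/k - 8516/(-12608) = -16155/3228 - 8516/(-12608) = -16155*1/3228 - 8516*(-1/12608) = -5385/1076 + 2129/3152 = -3670679/847888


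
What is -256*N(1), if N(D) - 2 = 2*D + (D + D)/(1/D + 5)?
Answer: -3328/3 ≈ -1109.3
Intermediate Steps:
N(D) = 2 + 2*D + 2*D/(5 + 1/D) (N(D) = 2 + (2*D + (D + D)/(1/D + 5)) = 2 + (2*D + (2*D)/(5 + 1/D)) = 2 + (2*D + 2*D/(5 + 1/D)) = 2 + 2*D + 2*D/(5 + 1/D))
-256*N(1) = -512*(1 + 6*1 + 6*1**2)/(1 + 5*1) = -512*(1 + 6 + 6*1)/(1 + 5) = -512*(1 + 6 + 6)/6 = -512*13/6 = -256*13/3 = -3328/3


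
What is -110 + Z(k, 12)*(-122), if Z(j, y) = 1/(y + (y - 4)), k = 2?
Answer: -1161/10 ≈ -116.10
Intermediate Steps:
Z(j, y) = 1/(-4 + 2*y) (Z(j, y) = 1/(y + (-4 + y)) = 1/(-4 + 2*y))
-110 + Z(k, 12)*(-122) = -110 + (1/(2*(-2 + 12)))*(-122) = -110 + ((1/2)/10)*(-122) = -110 + ((1/2)*(1/10))*(-122) = -110 + (1/20)*(-122) = -110 - 61/10 = -1161/10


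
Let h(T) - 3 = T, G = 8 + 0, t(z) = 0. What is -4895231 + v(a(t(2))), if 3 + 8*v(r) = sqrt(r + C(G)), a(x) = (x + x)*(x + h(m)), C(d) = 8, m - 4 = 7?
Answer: -39161851/8 + sqrt(2)/4 ≈ -4.8952e+6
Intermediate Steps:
G = 8
m = 11 (m = 4 + 7 = 11)
h(T) = 3 + T
a(x) = 2*x*(14 + x) (a(x) = (x + x)*(x + (3 + 11)) = (2*x)*(x + 14) = (2*x)*(14 + x) = 2*x*(14 + x))
v(r) = -3/8 + sqrt(8 + r)/8 (v(r) = -3/8 + sqrt(r + 8)/8 = -3/8 + sqrt(8 + r)/8)
-4895231 + v(a(t(2))) = -4895231 + (-3/8 + sqrt(8 + 2*0*(14 + 0))/8) = -4895231 + (-3/8 + sqrt(8 + 2*0*14)/8) = -4895231 + (-3/8 + sqrt(8 + 0)/8) = -4895231 + (-3/8 + sqrt(8)/8) = -4895231 + (-3/8 + (2*sqrt(2))/8) = -4895231 + (-3/8 + sqrt(2)/4) = -39161851/8 + sqrt(2)/4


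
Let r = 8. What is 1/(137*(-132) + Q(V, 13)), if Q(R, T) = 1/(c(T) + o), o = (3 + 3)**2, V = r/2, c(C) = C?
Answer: -49/886115 ≈ -5.5298e-5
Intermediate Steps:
V = 4 (V = 8/2 = 8*(1/2) = 4)
o = 36 (o = 6**2 = 36)
Q(R, T) = 1/(36 + T) (Q(R, T) = 1/(T + 36) = 1/(36 + T))
1/(137*(-132) + Q(V, 13)) = 1/(137*(-132) + 1/(36 + 13)) = 1/(-18084 + 1/49) = 1/(-886115/49) = -49/886115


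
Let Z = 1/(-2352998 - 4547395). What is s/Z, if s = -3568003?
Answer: 24620622925179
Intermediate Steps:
Z = -1/6900393 (Z = 1/(-6900393) = -1/6900393 ≈ -1.4492e-7)
s/Z = -3568003/(-1/6900393) = -3568003*(-6900393) = 24620622925179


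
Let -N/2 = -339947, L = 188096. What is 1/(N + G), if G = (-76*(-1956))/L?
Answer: 11756/7992843155 ≈ 1.4708e-6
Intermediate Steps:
N = 679894 (N = -2*(-339947) = 679894)
G = 9291/11756 (G = -76*(-1956)/188096 = 148656*(1/188096) = 9291/11756 ≈ 0.79032)
1/(N + G) = 1/(679894 + 9291/11756) = 1/(7992843155/11756) = 11756/7992843155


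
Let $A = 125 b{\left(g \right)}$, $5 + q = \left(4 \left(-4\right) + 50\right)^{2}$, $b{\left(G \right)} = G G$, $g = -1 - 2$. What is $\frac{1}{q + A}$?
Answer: $\frac{1}{2276} \approx 0.00043937$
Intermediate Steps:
$g = -3$ ($g = -1 - 2 = -3$)
$b{\left(G \right)} = G^{2}$
$q = 1151$ ($q = -5 + \left(4 \left(-4\right) + 50\right)^{2} = -5 + \left(-16 + 50\right)^{2} = -5 + 34^{2} = -5 + 1156 = 1151$)
$A = 1125$ ($A = 125 \left(-3\right)^{2} = 125 \cdot 9 = 1125$)
$\frac{1}{q + A} = \frac{1}{1151 + 1125} = \frac{1}{2276}$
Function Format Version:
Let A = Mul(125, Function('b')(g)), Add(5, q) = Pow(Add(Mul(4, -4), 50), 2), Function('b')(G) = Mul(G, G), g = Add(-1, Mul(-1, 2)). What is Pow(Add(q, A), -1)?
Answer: Rational(1, 2276) ≈ 0.00043937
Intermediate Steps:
g = -3 (g = Add(-1, -2) = -3)
Function('b')(G) = Pow(G, 2)
q = 1151 (q = Add(-5, Pow(Add(Mul(4, -4), 50), 2)) = Add(-5, Pow(Add(-16, 50), 2)) = Add(-5, Pow(34, 2)) = Add(-5, 1156) = 1151)
A = 1125 (A = Mul(125, Pow(-3, 2)) = Mul(125, 9) = 1125)
Pow(Add(q, A), -1) = Pow(Add(1151, 1125), -1) = Pow(2276, -1) = Rational(1, 2276)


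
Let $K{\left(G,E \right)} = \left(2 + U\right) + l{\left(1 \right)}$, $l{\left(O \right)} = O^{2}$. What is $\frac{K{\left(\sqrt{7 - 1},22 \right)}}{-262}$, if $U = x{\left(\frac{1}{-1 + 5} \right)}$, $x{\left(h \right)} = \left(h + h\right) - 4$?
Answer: $\frac{1}{524} \approx 0.0019084$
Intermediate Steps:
$x{\left(h \right)} = -4 + 2 h$ ($x{\left(h \right)} = 2 h - 4 = -4 + 2 h$)
$U = - \frac{7}{2}$ ($U = -4 + \frac{2}{-1 + 5} = -4 + \frac{2}{4} = -4 + 2 \cdot \frac{1}{4} = -4 + \frac{1}{2} = - \frac{7}{2} \approx -3.5$)
$K{\left(G,E \right)} = - \frac{1}{2}$ ($K{\left(G,E \right)} = \left(2 - \frac{7}{2}\right) + 1^{2} = - \frac{3}{2} + 1 = - \frac{1}{2}$)
$\frac{K{\left(\sqrt{7 - 1},22 \right)}}{-262} = - \frac{1}{2 \left(-262\right)} = \left(- \frac{1}{2}\right) \left(- \frac{1}{262}\right) = \frac{1}{524}$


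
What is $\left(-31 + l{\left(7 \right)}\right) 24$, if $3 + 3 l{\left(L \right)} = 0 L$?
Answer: $-768$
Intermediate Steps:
$l{\left(L \right)} = -1$ ($l{\left(L \right)} = -1 + \frac{0 L}{3} = -1 + \frac{1}{3} \cdot 0 = -1 + 0 = -1$)
$\left(-31 + l{\left(7 \right)}\right) 24 = \left(-31 - 1\right) 24 = \left(-32\right) 24 = -768$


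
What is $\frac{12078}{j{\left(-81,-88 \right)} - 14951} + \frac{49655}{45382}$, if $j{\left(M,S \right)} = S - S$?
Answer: $\frac{194268109}{678506282} \approx 0.28632$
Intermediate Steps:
$j{\left(M,S \right)} = 0$
$\frac{12078}{j{\left(-81,-88 \right)} - 14951} + \frac{49655}{45382} = \frac{12078}{0 - 14951} + \frac{49655}{45382} = \frac{12078}{-14951} + 49655 \cdot \frac{1}{45382} = 12078 \left(- \frac{1}{14951}\right) + \frac{49655}{45382} = - \frac{12078}{14951} + \frac{49655}{45382} = \frac{194268109}{678506282}$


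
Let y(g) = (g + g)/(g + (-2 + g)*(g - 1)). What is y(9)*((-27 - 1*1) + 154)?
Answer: 2268/65 ≈ 34.892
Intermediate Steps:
y(g) = 2*g/(g + (-1 + g)*(-2 + g)) (y(g) = (2*g)/(g + (-2 + g)*(-1 + g)) = (2*g)/(g + (-1 + g)*(-2 + g)) = 2*g/(g + (-1 + g)*(-2 + g)))
y(9)*((-27 - 1*1) + 154) = (2*9/(2 + 9² - 2*9))*((-27 - 1*1) + 154) = (2*9/(2 + 81 - 18))*((-27 - 1) + 154) = (2*9/65)*(-28 + 154) = (2*9*(1/65))*126 = (18/65)*126 = 2268/65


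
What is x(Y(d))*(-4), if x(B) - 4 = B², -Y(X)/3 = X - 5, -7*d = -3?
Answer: -37648/49 ≈ -768.33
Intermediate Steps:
d = 3/7 (d = -⅐*(-3) = 3/7 ≈ 0.42857)
Y(X) = 15 - 3*X (Y(X) = -3*(X - 5) = -3*(-5 + X) = 15 - 3*X)
x(B) = 4 + B²
x(Y(d))*(-4) = (4 + (15 - 3*3/7)²)*(-4) = (4 + (15 - 9/7)²)*(-4) = (4 + (96/7)²)*(-4) = (4 + 9216/49)*(-4) = (9412/49)*(-4) = -37648/49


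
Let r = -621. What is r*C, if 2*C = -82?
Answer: 25461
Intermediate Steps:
C = -41 (C = (½)*(-82) = -41)
r*C = -621*(-41) = 25461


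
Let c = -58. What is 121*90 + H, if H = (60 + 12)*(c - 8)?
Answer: 6138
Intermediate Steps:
H = -4752 (H = (60 + 12)*(-58 - 8) = 72*(-66) = -4752)
121*90 + H = 121*90 - 4752 = 10890 - 4752 = 6138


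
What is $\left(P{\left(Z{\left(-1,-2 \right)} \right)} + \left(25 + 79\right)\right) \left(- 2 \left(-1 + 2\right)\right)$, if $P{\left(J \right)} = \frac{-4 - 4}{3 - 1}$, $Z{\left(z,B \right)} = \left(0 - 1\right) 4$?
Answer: $-200$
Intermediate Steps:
$Z{\left(z,B \right)} = -4$ ($Z{\left(z,B \right)} = \left(-1\right) 4 = -4$)
$P{\left(J \right)} = -4$ ($P{\left(J \right)} = - \frac{8}{2} = \left(-8\right) \frac{1}{2} = -4$)
$\left(P{\left(Z{\left(-1,-2 \right)} \right)} + \left(25 + 79\right)\right) \left(- 2 \left(-1 + 2\right)\right) = \left(-4 + \left(25 + 79\right)\right) \left(- 2 \left(-1 + 2\right)\right) = \left(-4 + 104\right) \left(\left(-2\right) 1\right) = 100 \left(-2\right) = -200$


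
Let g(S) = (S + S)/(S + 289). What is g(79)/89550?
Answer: 79/16477200 ≈ 4.7945e-6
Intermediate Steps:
g(S) = 2*S/(289 + S) (g(S) = (2*S)/(289 + S) = 2*S/(289 + S))
g(79)/89550 = (2*79/(289 + 79))/89550 = (2*79/368)*(1/89550) = (2*79*(1/368))*(1/89550) = (79/184)*(1/89550) = 79/16477200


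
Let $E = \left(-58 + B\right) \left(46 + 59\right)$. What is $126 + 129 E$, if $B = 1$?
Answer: $-771939$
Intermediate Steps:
$E = -5985$ ($E = \left(-58 + 1\right) \left(46 + 59\right) = \left(-57\right) 105 = -5985$)
$126 + 129 E = 126 + 129 \left(-5985\right) = 126 - 772065 = -771939$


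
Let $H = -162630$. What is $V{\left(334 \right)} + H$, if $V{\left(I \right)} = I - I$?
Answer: $-162630$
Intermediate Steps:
$V{\left(I \right)} = 0$
$V{\left(334 \right)} + H = 0 - 162630 = -162630$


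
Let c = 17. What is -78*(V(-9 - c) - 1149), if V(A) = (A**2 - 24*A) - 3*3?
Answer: -11076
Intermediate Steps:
V(A) = -9 + A**2 - 24*A (V(A) = (A**2 - 24*A) - 9 = -9 + A**2 - 24*A)
-78*(V(-9 - c) - 1149) = -78*((-9 + (-9 - 1*17)**2 - 24*(-9 - 1*17)) - 1149) = -78*((-9 + (-9 - 17)**2 - 24*(-9 - 17)) - 1149) = -78*((-9 + (-26)**2 - 24*(-26)) - 1149) = -78*((-9 + 676 + 624) - 1149) = -78*(1291 - 1149) = -78*142 = -11076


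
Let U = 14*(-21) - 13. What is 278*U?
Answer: -85346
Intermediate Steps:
U = -307 (U = -294 - 13 = -307)
278*U = 278*(-307) = -85346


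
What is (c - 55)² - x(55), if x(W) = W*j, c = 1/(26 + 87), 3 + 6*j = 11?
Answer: 113032208/38307 ≈ 2950.7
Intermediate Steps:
j = 4/3 (j = -½ + (⅙)*11 = -½ + 11/6 = 4/3 ≈ 1.3333)
c = 1/113 ≈ 0.0088496
x(W) = 4*W/3 (x(W) = W*(4/3) = 4*W/3)
(c - 55)² - x(55) = (1/113 - 55)² - 4*55/3 = (-6214/113)² - 1*220/3 = 38613796/12769 - 220/3 = 113032208/38307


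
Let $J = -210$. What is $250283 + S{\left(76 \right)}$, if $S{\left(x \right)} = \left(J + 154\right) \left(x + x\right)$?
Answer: $241771$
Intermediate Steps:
$S{\left(x \right)} = - 112 x$ ($S{\left(x \right)} = \left(-210 + 154\right) \left(x + x\right) = - 56 \cdot 2 x = - 112 x$)
$250283 + S{\left(76 \right)} = 250283 - 8512 = 241771$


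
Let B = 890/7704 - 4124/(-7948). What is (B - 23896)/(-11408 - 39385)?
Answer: 182893312277/388765761732 ≈ 0.47045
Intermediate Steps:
B = 4855627/7653924 (B = 890*(1/7704) - 4124*(-1/7948) = 445/3852 + 1031/1987 = 4855627/7653924 ≈ 0.63440)
(B - 23896)/(-11408 - 39385) = (4855627/7653924 - 23896)/(-11408 - 39385) = -182893312277/7653924/(-50793) = -182893312277/7653924*(-1/50793) = 182893312277/388765761732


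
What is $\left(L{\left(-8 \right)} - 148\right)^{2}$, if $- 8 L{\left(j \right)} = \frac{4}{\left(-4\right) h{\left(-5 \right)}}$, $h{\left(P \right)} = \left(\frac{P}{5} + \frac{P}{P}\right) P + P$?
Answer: $\frac{35058241}{1600} \approx 21911.0$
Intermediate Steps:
$h{\left(P \right)} = P + P \left(1 + \frac{P}{5}\right)$ ($h{\left(P \right)} = \left(P \frac{1}{5} + 1\right) P + P = \left(\frac{P}{5} + 1\right) P + P = \left(1 + \frac{P}{5}\right) P + P = P \left(1 + \frac{P}{5}\right) + P = P + P \left(1 + \frac{P}{5}\right)$)
$L{\left(j \right)} = - \frac{1}{40}$ ($L{\left(j \right)} = - \frac{4 \frac{1}{\left(-4\right) \frac{1}{5} \left(-5\right) \left(10 - 5\right)}}{8} = - \frac{4 \frac{1}{\left(-4\right) \frac{1}{5} \left(-5\right) 5}}{8} = - \frac{4 \frac{1}{\left(-4\right) \left(-5\right)}}{8} = - \frac{4 \cdot \frac{1}{20}}{8} = \left(- \frac{1}{8}\right) \frac{1}{5} = - \frac{1}{40}$)
$\left(L{\left(-8 \right)} - 148\right)^{2} = \left(- \frac{1}{40} - 148\right)^{2} = \left(- \frac{5921}{40}\right)^{2} = \frac{35058241}{1600}$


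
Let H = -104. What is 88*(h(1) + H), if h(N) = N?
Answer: -9064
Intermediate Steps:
88*(h(1) + H) = 88*(1 - 104) = 88*(-103) = -9064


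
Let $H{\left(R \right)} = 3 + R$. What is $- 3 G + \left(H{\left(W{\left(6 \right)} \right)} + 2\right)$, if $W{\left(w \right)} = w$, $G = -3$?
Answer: $20$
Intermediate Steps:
$- 3 G + \left(H{\left(W{\left(6 \right)} \right)} + 2\right) = \left(-3\right) \left(-3\right) + \left(\left(3 + 6\right) + 2\right) = 9 + \left(9 + 2\right) = 9 + 11 = 20$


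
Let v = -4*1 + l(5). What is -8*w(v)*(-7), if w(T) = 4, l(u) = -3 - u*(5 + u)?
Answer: 224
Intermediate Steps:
l(u) = -3 - u*(5 + u)
v = -57 (v = -4*1 + (-3 - 1*5**2 - 5*5) = -4 + (-3 - 1*25 - 25) = -4 + (-3 - 25 - 25) = -4 - 53 = -57)
-8*w(v)*(-7) = -8*4*(-7) = -32*(-7) = 224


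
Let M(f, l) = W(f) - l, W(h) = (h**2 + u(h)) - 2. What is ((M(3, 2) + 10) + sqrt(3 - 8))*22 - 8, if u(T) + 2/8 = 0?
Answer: 633/2 + 22*I*sqrt(5) ≈ 316.5 + 49.193*I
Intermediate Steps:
u(T) = -1/4 (u(T) = -1/4 + 0 = -1/4)
W(h) = -9/4 + h**2 (W(h) = (h**2 - 1/4) - 2 = (-1/4 + h**2) - 2 = -9/4 + h**2)
M(f, l) = -9/4 + f**2 - l (M(f, l) = (-9/4 + f**2) - l = -9/4 + f**2 - l)
((M(3, 2) + 10) + sqrt(3 - 8))*22 - 8 = (((-9/4 + 3**2 - 1*2) + 10) + sqrt(3 - 8))*22 - 8 = (((-9/4 + 9 - 2) + 10) + sqrt(-5))*22 - 8 = ((19/4 + 10) + I*sqrt(5))*22 - 8 = (59/4 + I*sqrt(5))*22 - 8 = (649/2 + 22*I*sqrt(5)) - 8 = 633/2 + 22*I*sqrt(5)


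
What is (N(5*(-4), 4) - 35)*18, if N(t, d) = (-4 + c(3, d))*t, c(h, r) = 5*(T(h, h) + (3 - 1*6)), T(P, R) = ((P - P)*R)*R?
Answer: 6210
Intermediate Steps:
T(P, R) = 0 (T(P, R) = (0*R)*R = 0*R = 0)
c(h, r) = -15 (c(h, r) = 5*(0 + (3 - 1*6)) = 5*(0 + (3 - 6)) = 5*(0 - 3) = 5*(-3) = -15)
N(t, d) = -19*t (N(t, d) = (-4 - 15)*t = -19*t)
(N(5*(-4), 4) - 35)*18 = (-95*(-4) - 35)*18 = (-19*(-20) - 35)*18 = (380 - 35)*18 = 345*18 = 6210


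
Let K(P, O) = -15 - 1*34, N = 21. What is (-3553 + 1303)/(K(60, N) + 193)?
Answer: -125/8 ≈ -15.625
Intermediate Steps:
K(P, O) = -49 (K(P, O) = -15 - 34 = -49)
(-3553 + 1303)/(K(60, N) + 193) = (-3553 + 1303)/(-49 + 193) = -2250/144 = -2250*1/144 = -125/8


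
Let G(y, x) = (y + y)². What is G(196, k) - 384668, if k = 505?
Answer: -231004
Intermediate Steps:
G(y, x) = 4*y² (G(y, x) = (2*y)² = 4*y²)
G(196, k) - 384668 = 4*196² - 384668 = 4*38416 - 384668 = 153664 - 384668 = -231004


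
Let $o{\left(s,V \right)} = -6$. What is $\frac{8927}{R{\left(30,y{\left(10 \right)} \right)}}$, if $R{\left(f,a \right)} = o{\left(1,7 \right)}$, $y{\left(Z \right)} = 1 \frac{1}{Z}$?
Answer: $- \frac{8927}{6} \approx -1487.8$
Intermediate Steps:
$y{\left(Z \right)} = \frac{1}{Z}$
$R{\left(f,a \right)} = -6$
$\frac{8927}{R{\left(30,y{\left(10 \right)} \right)}} = \frac{8927}{-6} = 8927 \left(- \frac{1}{6}\right) = - \frac{8927}{6}$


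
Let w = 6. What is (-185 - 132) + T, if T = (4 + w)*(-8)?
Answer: -397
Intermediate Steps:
T = -80 (T = (4 + 6)*(-8) = 10*(-8) = -80)
(-185 - 132) + T = (-185 - 132) - 80 = -317 - 80 = -397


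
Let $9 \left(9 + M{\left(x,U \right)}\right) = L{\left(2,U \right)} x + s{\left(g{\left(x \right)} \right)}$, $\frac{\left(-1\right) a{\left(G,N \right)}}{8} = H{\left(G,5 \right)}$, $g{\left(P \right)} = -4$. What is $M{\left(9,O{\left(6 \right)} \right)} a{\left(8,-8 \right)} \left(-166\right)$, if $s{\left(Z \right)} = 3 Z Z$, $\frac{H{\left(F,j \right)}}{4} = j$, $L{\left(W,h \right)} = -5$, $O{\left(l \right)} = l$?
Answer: $- \frac{690560}{3} \approx -2.3019 \cdot 10^{5}$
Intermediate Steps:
$H{\left(F,j \right)} = 4 j$
$a{\left(G,N \right)} = -160$ ($a{\left(G,N \right)} = - 8 \cdot 4 \cdot 5 = \left(-8\right) 20 = -160$)
$s{\left(Z \right)} = 3 Z^{2}$
$M{\left(x,U \right)} = - \frac{11}{3} - \frac{5 x}{9}$ ($M{\left(x,U \right)} = -9 + \frac{- 5 x + 3 \left(-4\right)^{2}}{9} = -9 + \frac{- 5 x + 3 \cdot 16}{9} = -9 + \frac{- 5 x + 48}{9} = -9 + \frac{48 - 5 x}{9} = -9 - \left(- \frac{16}{3} + \frac{5 x}{9}\right) = - \frac{11}{3} - \frac{5 x}{9}$)
$M{\left(9,O{\left(6 \right)} \right)} a{\left(8,-8 \right)} \left(-166\right) = \left(- \frac{11}{3} - 5\right) \left(-160\right) \left(-166\right) = \left(- \frac{26}{3}\right) \left(-160\right) \left(-166\right) = \frac{4160}{3} \left(-166\right) = - \frac{690560}{3}$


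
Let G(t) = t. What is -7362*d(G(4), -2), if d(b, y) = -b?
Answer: 29448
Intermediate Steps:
-7362*d(G(4), -2) = -(-7362)*4 = -7362*(-4) = 29448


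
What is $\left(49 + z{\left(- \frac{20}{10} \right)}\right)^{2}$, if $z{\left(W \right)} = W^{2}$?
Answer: $2809$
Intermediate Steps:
$\left(49 + z{\left(- \frac{20}{10} \right)}\right)^{2} = \left(49 + \left(- \frac{20}{10}\right)^{2}\right)^{2} = \left(49 + \left(\left(-20\right) \frac{1}{10}\right)^{2}\right)^{2} = \left(49 + \left(-2\right)^{2}\right)^{2} = \left(49 + 4\right)^{2} = 53^{2} = 2809$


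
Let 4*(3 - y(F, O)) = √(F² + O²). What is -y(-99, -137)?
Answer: -3 + √28570/4 ≈ 39.257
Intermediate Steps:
y(F, O) = 3 - √(F² + O²)/4
-y(-99, -137) = -(3 - √((-99)² + (-137)²)/4) = -(3 - √(9801 + 18769)/4) = -(3 - √28570/4) = -3 + √28570/4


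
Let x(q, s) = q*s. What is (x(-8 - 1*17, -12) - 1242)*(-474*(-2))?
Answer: -893016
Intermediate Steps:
(x(-8 - 1*17, -12) - 1242)*(-474*(-2)) = ((-8 - 1*17)*(-12) - 1242)*(-474*(-2)) = ((-8 - 17)*(-12) - 1242)*948 = (-25*(-12) - 1242)*948 = (300 - 1242)*948 = -942*948 = -893016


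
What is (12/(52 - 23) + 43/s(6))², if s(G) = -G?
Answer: 1380625/30276 ≈ 45.601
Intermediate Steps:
(12/(52 - 23) + 43/s(6))² = (12/(52 - 23) + 43/((-1*6)))² = (12/29 + 43/(-6))² = (12*(1/29) + 43*(-⅙))² = (12/29 - 43/6)² = (-1175/174)² = 1380625/30276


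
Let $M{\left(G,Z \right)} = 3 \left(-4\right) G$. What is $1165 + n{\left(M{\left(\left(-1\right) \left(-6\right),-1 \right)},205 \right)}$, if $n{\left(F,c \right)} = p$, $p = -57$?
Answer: $1108$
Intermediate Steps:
$M{\left(G,Z \right)} = - 12 G$
$n{\left(F,c \right)} = -57$
$1165 + n{\left(M{\left(\left(-1\right) \left(-6\right),-1 \right)},205 \right)} = 1165 - 57 = 1108$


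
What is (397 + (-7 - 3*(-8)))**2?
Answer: 171396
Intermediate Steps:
(397 + (-7 - 3*(-8)))**2 = (397 + (-7 + 24))**2 = (397 + 17)**2 = 414**2 = 171396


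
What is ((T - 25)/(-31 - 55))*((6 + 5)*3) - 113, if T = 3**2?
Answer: -4595/43 ≈ -106.86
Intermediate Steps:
T = 9
((T - 25)/(-31 - 55))*((6 + 5)*3) - 113 = ((9 - 25)/(-31 - 55))*((6 + 5)*3) - 113 = (-16/(-86))*(11*3) - 113 = -16*(-1/86)*33 - 113 = (8/43)*33 - 113 = 264/43 - 113 = -4595/43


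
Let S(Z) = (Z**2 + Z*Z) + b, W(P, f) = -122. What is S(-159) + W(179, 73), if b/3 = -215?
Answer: 49795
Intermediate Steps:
b = -645 (b = 3*(-215) = -645)
S(Z) = -645 + 2*Z**2 (S(Z) = (Z**2 + Z*Z) - 645 = (Z**2 + Z**2) - 645 = 2*Z**2 - 645 = -645 + 2*Z**2)
S(-159) + W(179, 73) = (-645 + 2*(-159)**2) - 122 = (-645 + 2*25281) - 122 = (-645 + 50562) - 122 = 49917 - 122 = 49795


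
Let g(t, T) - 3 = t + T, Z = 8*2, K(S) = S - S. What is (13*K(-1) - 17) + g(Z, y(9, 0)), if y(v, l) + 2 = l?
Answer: 0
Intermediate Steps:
K(S) = 0
y(v, l) = -2 + l
Z = 16
g(t, T) = 3 + T + t (g(t, T) = 3 + (t + T) = 3 + (T + t) = 3 + T + t)
(13*K(-1) - 17) + g(Z, y(9, 0)) = (13*0 - 17) + (3 + (-2 + 0) + 16) = (0 - 17) + (3 - 2 + 16) = -17 + 17 = 0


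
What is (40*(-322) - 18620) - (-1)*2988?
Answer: -28512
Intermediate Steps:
(40*(-322) - 18620) - (-1)*2988 = (-12880 - 18620) - 1*(-2988) = -31500 + 2988 = -28512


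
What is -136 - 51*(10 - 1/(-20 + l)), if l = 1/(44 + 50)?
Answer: -1218628/1879 ≈ -648.55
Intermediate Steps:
l = 1/94 ≈ 0.010638
-136 - 51*(10 - 1/(-20 + l)) = -136 - 51*(10 - 1/(-20 + 1/94)) = -136 - 51*(10 - 1/(-1879/94)) = -136 - 51*(10 - 1*(-94/1879)) = -136 - 51*(10 + 94/1879) = -136 - 51*18884/1879 = -136 - 963084/1879 = -1218628/1879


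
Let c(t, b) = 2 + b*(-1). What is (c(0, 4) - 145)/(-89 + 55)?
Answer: 147/34 ≈ 4.3235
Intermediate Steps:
c(t, b) = 2 - b
(c(0, 4) - 145)/(-89 + 55) = ((2 - 1*4) - 145)/(-89 + 55) = ((2 - 4) - 145)/(-34) = (-2 - 145)*(-1/34) = -147*(-1/34) = 147/34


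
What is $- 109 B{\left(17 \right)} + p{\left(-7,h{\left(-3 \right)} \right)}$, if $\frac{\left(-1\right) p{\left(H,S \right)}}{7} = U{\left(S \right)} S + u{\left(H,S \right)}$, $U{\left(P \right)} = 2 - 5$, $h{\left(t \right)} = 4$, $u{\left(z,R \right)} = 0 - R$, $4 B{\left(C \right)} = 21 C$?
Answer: $- \frac{38465}{4} \approx -9616.3$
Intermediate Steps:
$B{\left(C \right)} = \frac{21 C}{4}$
$u{\left(z,R \right)} = - R$
$U{\left(P \right)} = -3$
$p{\left(H,S \right)} = 28 S$ ($p{\left(H,S \right)} = - 7 \left(- 3 S - S\right) = - 7 \left(- 4 S\right) = 28 S$)
$- 109 B{\left(17 \right)} + p{\left(-7,h{\left(-3 \right)} \right)} = - 109 \cdot \frac{21}{4} \cdot 17 + 28 \cdot 4 = \left(-109\right) \frac{357}{4} + 112 = - \frac{38913}{4} + 112 = - \frac{38465}{4}$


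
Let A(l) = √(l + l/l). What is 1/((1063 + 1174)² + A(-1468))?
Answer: 5004169/25041707382028 - 3*I*√163/25041707382028 ≈ 1.9983e-7 - 1.5295e-12*I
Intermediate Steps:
A(l) = √(1 + l) (A(l) = √(l + 1) = √(1 + l))
1/((1063 + 1174)² + A(-1468)) = 1/((1063 + 1174)² + √(1 - 1468)) = 1/(2237² + √(-1467)) = 1/(5004169 + 3*I*√163)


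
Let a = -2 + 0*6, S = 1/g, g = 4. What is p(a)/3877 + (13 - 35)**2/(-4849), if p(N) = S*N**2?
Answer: -1871619/18799573 ≈ -0.099556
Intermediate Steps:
S = 1/4 ≈ 0.25000
a = -2 (a = -2 + 0 = -2)
p(N) = N**2/4
p(a)/3877 + (13 - 35)**2/(-4849) = ((1/4)*(-2)**2)/3877 + (13 - 35)**2/(-4849) = ((1/4)*4)*(1/3877) + (-22)**2*(-1/4849) = 1*(1/3877) + 484*(-1/4849) = 1/3877 - 484/4849 = -1871619/18799573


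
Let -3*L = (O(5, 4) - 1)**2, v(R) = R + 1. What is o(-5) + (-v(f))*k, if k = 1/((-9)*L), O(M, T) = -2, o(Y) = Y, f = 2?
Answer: -46/9 ≈ -5.1111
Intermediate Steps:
v(R) = 1 + R
L = -3 (L = -(-2 - 1)**2/3 = -1/3*(-3)**2 = -1/3*9 = -3)
k = 1/27 (k = 1/(-9*(-3)) = -1/9*(-1/3) = 1/27 ≈ 0.037037)
o(-5) + (-v(f))*k = -5 - (1 + 2)*(1/27) = -5 - 1*3*(1/27) = -5 - 3*1/27 = -5 - 1/9 = -46/9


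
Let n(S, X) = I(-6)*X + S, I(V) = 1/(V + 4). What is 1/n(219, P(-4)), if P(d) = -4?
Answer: 1/221 ≈ 0.0045249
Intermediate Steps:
I(V) = 1/(4 + V)
n(S, X) = S - X/2 (n(S, X) = X/(4 - 6) + S = X/(-2) + S = -X/2 + S = S - X/2)
1/n(219, P(-4)) = 1/(219 - 1/2*(-4)) = 1/(219 + 2) = 1/221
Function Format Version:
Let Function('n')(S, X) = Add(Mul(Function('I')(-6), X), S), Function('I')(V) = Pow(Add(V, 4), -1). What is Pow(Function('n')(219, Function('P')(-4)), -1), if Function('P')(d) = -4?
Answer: Rational(1, 221) ≈ 0.0045249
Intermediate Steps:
Function('I')(V) = Pow(Add(4, V), -1)
Function('n')(S, X) = Add(S, Mul(Rational(-1, 2), X)) (Function('n')(S, X) = Add(Mul(Pow(Add(4, -6), -1), X), S) = Add(Mul(Pow(-2, -1), X), S) = Add(Mul(Rational(-1, 2), X), S) = Add(S, Mul(Rational(-1, 2), X)))
Pow(Function('n')(219, Function('P')(-4)), -1) = Pow(Add(219, Mul(Rational(-1, 2), -4)), -1) = Pow(Add(219, 2), -1) = Pow(221, -1) = Rational(1, 221)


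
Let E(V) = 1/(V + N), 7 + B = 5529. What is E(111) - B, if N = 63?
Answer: -960827/174 ≈ -5522.0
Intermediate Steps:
B = 5522 (B = -7 + 5529 = 5522)
E(V) = 1/(63 + V) (E(V) = 1/(V + 63) = 1/(63 + V))
E(111) - B = 1/(63 + 111) - 1*5522 = 1/174 - 5522 = -960827/174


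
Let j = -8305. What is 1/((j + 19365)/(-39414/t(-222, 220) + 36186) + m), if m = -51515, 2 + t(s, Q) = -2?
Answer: -92079/4743427565 ≈ -1.9412e-5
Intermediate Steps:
t(s, Q) = -4 (t(s, Q) = -2 - 2 = -4)
1/((j + 19365)/(-39414/t(-222, 220) + 36186) + m) = 1/((-8305 + 19365)/(-39414/(-4) + 36186) - 51515) = 1/(11060/(-39414*(-¼) + 36186) - 51515) = 1/(11060/(19707/2 + 36186) - 51515) = 1/(11060/(92079/2) - 51515) = 1/(11060*(2/92079) - 51515) = 1/(22120/92079 - 51515) = 1/(-4743427565/92079) = -92079/4743427565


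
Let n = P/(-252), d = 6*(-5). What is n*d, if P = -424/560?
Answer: -53/588 ≈ -0.090136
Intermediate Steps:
P = -53/70 (P = -424*1/560 = -53/70 ≈ -0.75714)
d = -30
n = 53/17640 (n = -53/70/(-252) = -53/70*(-1/252) = 53/17640 ≈ 0.0030045)
n*d = (53/17640)*(-30) = -53/588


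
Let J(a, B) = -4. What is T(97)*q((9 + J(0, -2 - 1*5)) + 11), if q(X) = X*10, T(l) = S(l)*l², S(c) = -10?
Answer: -15054400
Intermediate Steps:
T(l) = -10*l²
q(X) = 10*X
T(97)*q((9 + J(0, -2 - 1*5)) + 11) = (-10*97²)*(10*((9 - 4) + 11)) = (-10*9409)*(10*(5 + 11)) = -940900*16 = -94090*160 = -15054400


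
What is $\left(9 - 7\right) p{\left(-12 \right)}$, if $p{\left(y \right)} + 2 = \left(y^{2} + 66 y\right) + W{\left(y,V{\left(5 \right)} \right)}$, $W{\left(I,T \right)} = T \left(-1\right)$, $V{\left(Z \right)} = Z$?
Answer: $-1310$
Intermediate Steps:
$W{\left(I,T \right)} = - T$
$p{\left(y \right)} = -7 + y^{2} + 66 y$ ($p{\left(y \right)} = -2 - \left(5 - y^{2} - 66 y\right) = -2 + \left(-5 + y^{2} + 66 y\right) = -7 + y^{2} + 66 y$)
$\left(9 - 7\right) p{\left(-12 \right)} = \left(9 - 7\right) \left(-7 + \left(-12\right)^{2} + 66 \left(-12\right)\right) = \left(9 - 7\right) \left(-7 + 144 - 792\right) = 2 \left(-655\right) = -1310$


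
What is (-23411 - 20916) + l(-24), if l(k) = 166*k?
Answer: -48311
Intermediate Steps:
(-23411 - 20916) + l(-24) = (-23411 - 20916) + 166*(-24) = -44327 - 3984 = -48311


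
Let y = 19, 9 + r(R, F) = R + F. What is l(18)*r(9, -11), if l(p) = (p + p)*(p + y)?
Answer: -14652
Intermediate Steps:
r(R, F) = -9 + F + R (r(R, F) = -9 + (R + F) = -9 + (F + R) = -9 + F + R)
l(p) = 2*p*(19 + p) (l(p) = (p + p)*(p + 19) = (2*p)*(19 + p) = 2*p*(19 + p))
l(18)*r(9, -11) = (2*18*(19 + 18))*(-9 - 11 + 9) = (2*18*37)*(-11) = 1332*(-11) = -14652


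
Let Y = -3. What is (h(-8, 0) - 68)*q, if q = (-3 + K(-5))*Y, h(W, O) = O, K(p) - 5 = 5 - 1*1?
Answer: 1224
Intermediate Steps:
K(p) = 9 (K(p) = 5 + (5 - 1*1) = 5 + (5 - 1) = 5 + 4 = 9)
q = -18 (q = (-3 + 9)*(-3) = 6*(-3) = -18)
(h(-8, 0) - 68)*q = (0 - 68)*(-18) = -68*(-18) = 1224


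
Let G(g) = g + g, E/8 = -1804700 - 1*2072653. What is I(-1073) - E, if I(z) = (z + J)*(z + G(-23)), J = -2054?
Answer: 34517937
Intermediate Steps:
E = -31018824 (E = 8*(-1804700 - 1*2072653) = 8*(-1804700 - 2072653) = 8*(-3877353) = -31018824)
G(g) = 2*g
I(z) = (-2054 + z)*(-46 + z) (I(z) = (z - 2054)*(z + 2*(-23)) = (-2054 + z)*(z - 46) = (-2054 + z)*(-46 + z))
I(-1073) - E = (94484 + (-1073)² - 2100*(-1073)) - 1*(-31018824) = (94484 + 1151329 + 2253300) + 31018824 = 3499113 + 31018824 = 34517937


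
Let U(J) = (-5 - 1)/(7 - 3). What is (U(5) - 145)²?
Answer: 85849/4 ≈ 21462.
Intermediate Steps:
U(J) = -3/2 (U(J) = -6/4 = -6*¼ = -3/2)
(U(5) - 145)² = (-3/2 - 145)² = (-293/2)² = 85849/4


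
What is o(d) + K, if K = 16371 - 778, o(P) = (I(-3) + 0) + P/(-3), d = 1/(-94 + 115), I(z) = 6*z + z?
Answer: 981035/63 ≈ 15572.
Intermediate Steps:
I(z) = 7*z
d = 1/21 ≈ 0.047619
o(P) = -21 - P/3 (o(P) = (7*(-3) + 0) + P/(-3) = (-21 + 0) + P*(-1/3) = -21 - P/3)
K = 15593
o(d) + K = (-21 - 1/3*1/21) + 15593 = (-21 - 1/63) + 15593 = -1324/63 + 15593 = 981035/63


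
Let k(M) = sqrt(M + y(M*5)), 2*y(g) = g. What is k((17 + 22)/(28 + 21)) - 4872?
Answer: -4872 + sqrt(546)/14 ≈ -4870.3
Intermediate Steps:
y(g) = g/2
k(M) = sqrt(14)*sqrt(M)/2 (k(M) = sqrt(M + (M*5)/2) = sqrt(M + (5*M)/2) = sqrt(M + 5*M/2) = sqrt(7*M/2) = sqrt(14)*sqrt(M)/2)
k((17 + 22)/(28 + 21)) - 4872 = sqrt(14)*sqrt((17 + 22)/(28 + 21))/2 - 4872 = sqrt(14)*sqrt(39/49)/2 - 4872 = sqrt(14)*(sqrt(39)/7)/2 - 4872 = sqrt(546)/14 - 4872 = -4872 + sqrt(546)/14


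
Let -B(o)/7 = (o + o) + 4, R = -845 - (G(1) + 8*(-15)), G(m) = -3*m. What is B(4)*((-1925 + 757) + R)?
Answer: 158760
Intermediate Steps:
R = -722 (R = -845 - (-3*1 + 8*(-15)) = -845 - (-3 - 120) = -845 - 1*(-123) = -845 + 123 = -722)
B(o) = -28 - 14*o (B(o) = -7*((o + o) + 4) = -7*(2*o + 4) = -7*(4 + 2*o) = -28 - 14*o)
B(4)*((-1925 + 757) + R) = (-28 - 14*4)*((-1925 + 757) - 722) = (-28 - 56)*(-1168 - 722) = -84*(-1890) = 158760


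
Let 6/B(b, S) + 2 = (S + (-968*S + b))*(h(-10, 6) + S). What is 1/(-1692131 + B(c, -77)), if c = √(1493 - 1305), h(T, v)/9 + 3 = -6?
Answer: -58549433298845455802/99073311117438520645335037 - 474*√47/99073311117438520645335037 ≈ -5.9097e-7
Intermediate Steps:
h(T, v) = -81 (h(T, v) = -27 + 9*(-6) = -27 - 54 = -81)
c = 2*√47 (c = √188 = 2*√47 ≈ 13.711)
B(b, S) = 6/(-2 + (-81 + S)*(b - 967*S)) (B(b, S) = 6/(-2 + (S + (-968*S + b))*(-81 + S)) = 6/(-2 + (S + (b - 968*S))*(-81 + S)) = 6/(-2 + (b - 967*S)*(-81 + S)) = 6/(-2 + (-81 + S)*(b - 967*S)))
1/(-1692131 + B(c, -77)) = 1/(-1692131 + 6/(-2 - 967*(-77)² - 162*√47 + 78327*(-77) - 154*√47)) = 1/(-1692131 + 6/(-2 - 967*5929 - 162*√47 - 6031179 - 154*√47)) = 1/(-1692131 + 6/(-2 - 5733343 - 162*√47 - 6031179 - 154*√47)) = 1/(-1692131 + 6/(-11764524 - 316*√47))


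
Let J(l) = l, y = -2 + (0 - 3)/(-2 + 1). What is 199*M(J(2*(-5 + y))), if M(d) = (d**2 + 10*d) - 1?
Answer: -3383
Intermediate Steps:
y = 1 (y = -2 - 3/(-1) = -2 - 3*(-1) = -2 + 3 = 1)
M(d) = -1 + d**2 + 10*d
199*M(J(2*(-5 + y))) = 199*(-1 + (2*(-5 + 1))**2 + 10*(2*(-5 + 1))) = 199*(-1 + (2*(-4))**2 + 10*(2*(-4))) = 199*(-1 + (-8)**2 + 10*(-8)) = 199*(-1 + 64 - 80) = 199*(-17) = -3383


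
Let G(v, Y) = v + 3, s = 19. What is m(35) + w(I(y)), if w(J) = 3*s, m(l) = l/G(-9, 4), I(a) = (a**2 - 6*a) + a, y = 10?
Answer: 307/6 ≈ 51.167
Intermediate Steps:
I(a) = a**2 - 5*a
G(v, Y) = 3 + v
m(l) = -l/6 (m(l) = l/(3 - 9) = l/(-6) = l*(-1/6) = -l/6)
w(J) = 57 (w(J) = 3*19 = 57)
m(35) + w(I(y)) = -1/6*35 + 57 = -35/6 + 57 = 307/6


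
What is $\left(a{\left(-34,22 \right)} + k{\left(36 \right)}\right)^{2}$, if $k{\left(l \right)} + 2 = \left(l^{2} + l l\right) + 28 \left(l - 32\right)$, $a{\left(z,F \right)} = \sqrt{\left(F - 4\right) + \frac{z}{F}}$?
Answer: $\frac{\left(29722 + \sqrt{1991}\right)^{2}}{121} \approx 7.3227 \cdot 10^{6}$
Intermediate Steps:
$a{\left(z,F \right)} = \sqrt{-4 + F + \frac{z}{F}}$ ($a{\left(z,F \right)} = \sqrt{\left(-4 + F\right) + \frac{z}{F}} = \sqrt{-4 + F + \frac{z}{F}}$)
$k{\left(l \right)} = -898 + 2 l^{2} + 28 l$ ($k{\left(l \right)} = -2 + \left(\left(l^{2} + l l\right) + 28 \left(l - 32\right)\right) = -2 + \left(\left(l^{2} + l^{2}\right) + 28 \left(-32 + l\right)\right) = -2 + \left(2 l^{2} + \left(-896 + 28 l\right)\right) = -2 + \left(-896 + 2 l^{2} + 28 l\right) = -898 + 2 l^{2} + 28 l$)
$\left(a{\left(-34,22 \right)} + k{\left(36 \right)}\right)^{2} = \left(\sqrt{-4 + 22 - \frac{34}{22}} + \left(-898 + 2 \cdot 36^{2} + 28 \cdot 36\right)\right)^{2} = \left(\sqrt{-4 + 22 - \frac{17}{11}} + \left(-898 + 2 \cdot 1296 + 1008\right)\right)^{2} = \left(\sqrt{-4 + 22 - \frac{17}{11}} + \left(-898 + 2592 + 1008\right)\right)^{2} = \left(\sqrt{\frac{181}{11}} + 2702\right)^{2} = \left(\frac{\sqrt{1991}}{11} + 2702\right)^{2} = \left(2702 + \frac{\sqrt{1991}}{11}\right)^{2}$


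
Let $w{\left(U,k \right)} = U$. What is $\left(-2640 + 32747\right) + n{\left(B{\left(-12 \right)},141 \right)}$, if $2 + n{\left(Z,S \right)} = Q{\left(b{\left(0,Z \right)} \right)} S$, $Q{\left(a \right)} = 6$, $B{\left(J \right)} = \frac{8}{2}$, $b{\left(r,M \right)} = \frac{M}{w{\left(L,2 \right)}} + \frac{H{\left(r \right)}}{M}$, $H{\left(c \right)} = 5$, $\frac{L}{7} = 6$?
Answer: $30951$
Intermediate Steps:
$L = 42$ ($L = 7 \cdot 6 = 42$)
$b{\left(r,M \right)} = \frac{5}{M} + \frac{M}{42}$ ($b{\left(r,M \right)} = \frac{M}{42} + \frac{5}{M} = \frac{5}{M} + \frac{M}{42}$)
$B{\left(J \right)} = 4$ ($B{\left(J \right)} = 8 \cdot \frac{1}{2} = 4$)
$n{\left(Z,S \right)} = -2 + 6 S$
$\left(-2640 + 32747\right) + n{\left(B{\left(-12 \right)},141 \right)} = \left(-2640 + 32747\right) + \left(-2 + 6 \cdot 141\right) = 30107 + \left(-2 + 846\right) = 30107 + 844 = 30951$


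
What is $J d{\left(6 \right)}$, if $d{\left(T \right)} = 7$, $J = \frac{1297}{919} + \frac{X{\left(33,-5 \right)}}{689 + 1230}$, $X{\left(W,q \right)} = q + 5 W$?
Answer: $\frac{18451881}{1763561} \approx 10.463$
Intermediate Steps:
$J = \frac{2635983}{1763561}$ ($J = \frac{1297}{919} + \frac{-5 + 5 \cdot 33}{689 + 1230} = 1297 \cdot \frac{1}{919} + \frac{-5 + 165}{1919} = \frac{1297}{919} + 160 \cdot \frac{1}{1919} = \frac{1297}{919} + \frac{160}{1919} = \frac{2635983}{1763561} \approx 1.4947$)
$J d{\left(6 \right)} = \frac{2635983}{1763561} \cdot 7 = \frac{18451881}{1763561}$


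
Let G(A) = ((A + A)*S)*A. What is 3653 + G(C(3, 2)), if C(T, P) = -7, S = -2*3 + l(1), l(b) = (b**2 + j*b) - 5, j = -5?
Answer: 2183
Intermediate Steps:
l(b) = -5 + b**2 - 5*b (l(b) = (b**2 - 5*b) - 5 = -5 + b**2 - 5*b)
S = -15 (S = -2*3 + (-5 + 1**2 - 5*1) = -6 + (-5 + 1 - 5) = -6 - 9 = -15)
G(A) = -30*A**2 (G(A) = ((A + A)*(-15))*A = ((2*A)*(-15))*A = (-30*A)*A = -30*A**2)
3653 + G(C(3, 2)) = 3653 - 30*(-7)**2 = 3653 - 30*49 = 3653 - 1470 = 2183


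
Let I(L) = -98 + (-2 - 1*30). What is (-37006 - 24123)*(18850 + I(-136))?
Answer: -1144334880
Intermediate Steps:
I(L) = -130 (I(L) = -98 + (-2 - 30) = -98 - 32 = -130)
(-37006 - 24123)*(18850 + I(-136)) = (-37006 - 24123)*(18850 - 130) = -61129*18720 = -1144334880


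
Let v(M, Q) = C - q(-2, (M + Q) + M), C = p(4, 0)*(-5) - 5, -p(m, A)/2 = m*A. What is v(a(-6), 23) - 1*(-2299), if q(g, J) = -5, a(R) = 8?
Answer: 2299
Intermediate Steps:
p(m, A) = -2*A*m (p(m, A) = -2*m*A = -2*A*m)
C = -5 (C = -2*0*4*(-5) - 5 = 0*(-5) - 5 = 0 - 5 = -5)
v(M, Q) = 0 (v(M, Q) = -5 - 1*(-5) = -5 + 5 = 0)
v(a(-6), 23) - 1*(-2299) = 0 - 1*(-2299) = 0 + 2299 = 2299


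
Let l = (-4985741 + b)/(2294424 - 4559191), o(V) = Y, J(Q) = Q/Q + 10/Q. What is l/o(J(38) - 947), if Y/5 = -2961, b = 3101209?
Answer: -1884532/33529875435 ≈ -5.6205e-5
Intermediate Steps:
J(Q) = 1 + 10/Q
Y = -14805 (Y = 5*(-2961) = -14805)
o(V) = -14805
l = 1884532/2264767 (l = (-4985741 + 3101209)/(2294424 - 4559191) = -1884532/(-2264767) = -1884532*(-1/2264767) = 1884532/2264767 ≈ 0.83211)
l/o(J(38) - 947) = (1884532/2264767)/(-14805) = (1884532/2264767)*(-1/14805) = -1884532/33529875435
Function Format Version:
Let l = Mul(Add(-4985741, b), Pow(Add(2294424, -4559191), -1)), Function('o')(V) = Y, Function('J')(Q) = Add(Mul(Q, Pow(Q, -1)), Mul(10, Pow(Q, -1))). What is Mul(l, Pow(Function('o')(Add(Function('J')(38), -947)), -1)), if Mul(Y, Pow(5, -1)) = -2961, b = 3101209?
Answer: Rational(-1884532, 33529875435) ≈ -5.6205e-5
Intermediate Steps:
Function('J')(Q) = Add(1, Mul(10, Pow(Q, -1)))
Y = -14805 (Y = Mul(5, -2961) = -14805)
Function('o')(V) = -14805
l = Rational(1884532, 2264767) (l = Mul(Add(-4985741, 3101209), Pow(Add(2294424, -4559191), -1)) = Mul(-1884532, Pow(-2264767, -1)) = Mul(-1884532, Rational(-1, 2264767)) = Rational(1884532, 2264767) ≈ 0.83211)
Mul(l, Pow(Function('o')(Add(Function('J')(38), -947)), -1)) = Mul(Rational(1884532, 2264767), Pow(-14805, -1)) = Mul(Rational(1884532, 2264767), Rational(-1, 14805)) = Rational(-1884532, 33529875435)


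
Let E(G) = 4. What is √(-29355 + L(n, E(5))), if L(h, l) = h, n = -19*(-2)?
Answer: I*√29317 ≈ 171.22*I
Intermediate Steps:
n = 38
√(-29355 + L(n, E(5))) = √(-29355 + 38) = √(-29317) = I*√29317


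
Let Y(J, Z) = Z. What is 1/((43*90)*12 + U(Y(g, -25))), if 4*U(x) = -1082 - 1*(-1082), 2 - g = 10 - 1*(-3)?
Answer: 1/46440 ≈ 2.1533e-5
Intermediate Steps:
g = -11 (g = 2 - (10 - 1*(-3)) = 2 - (10 + 3) = 2 - 1*13 = 2 - 13 = -11)
U(x) = 0 (U(x) = (-1082 - 1*(-1082))/4 = (-1082 + 1082)/4 = (1/4)*0 = 0)
1/((43*90)*12 + U(Y(g, -25))) = 1/((43*90)*12 + 0) = 1/(3870*12 + 0) = 1/(46440 + 0) = 1/46440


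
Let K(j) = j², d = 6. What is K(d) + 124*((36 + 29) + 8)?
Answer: 9088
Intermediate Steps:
K(d) + 124*((36 + 29) + 8) = 6² + 124*((36 + 29) + 8) = 36 + 124*(65 + 8) = 36 + 124*73 = 36 + 9052 = 9088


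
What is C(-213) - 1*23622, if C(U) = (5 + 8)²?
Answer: -23453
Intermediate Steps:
C(U) = 169 (C(U) = 13² = 169)
C(-213) - 1*23622 = 169 - 1*23622 = 169 - 23622 = -23453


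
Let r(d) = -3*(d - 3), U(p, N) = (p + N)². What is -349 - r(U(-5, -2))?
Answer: -211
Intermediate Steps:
U(p, N) = (N + p)²
r(d) = 9 - 3*d (r(d) = -3*(-3 + d) = 9 - 3*d)
-349 - r(U(-5, -2)) = -349 - (9 - 3*(-2 - 5)²) = -349 - (9 - 3*(-7)²) = -349 - (9 - 3*49) = -349 - (9 - 147) = -349 - 1*(-138) = -349 + 138 = -211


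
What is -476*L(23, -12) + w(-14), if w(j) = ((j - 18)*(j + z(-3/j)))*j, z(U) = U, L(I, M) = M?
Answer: -464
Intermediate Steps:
w(j) = j*(-18 + j)*(j - 3/j) (w(j) = ((j - 18)*(j - 3/j))*j = ((-18 + j)*(j - 3/j))*j = j*(-18 + j)*(j - 3/j))
-476*L(23, -12) + w(-14) = -476*(-12) + (54 - 14*(-3 + (-14)**2 - 18*(-14))) = 5712 + (54 - 14*(-3 + 196 + 252)) = 5712 + (54 - 14*445) = 5712 + (54 - 6230) = 5712 - 6176 = -464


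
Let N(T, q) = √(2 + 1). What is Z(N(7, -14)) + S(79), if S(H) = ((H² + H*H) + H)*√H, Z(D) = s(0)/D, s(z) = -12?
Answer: -4*√3 + 12561*√79 ≈ 1.1164e+5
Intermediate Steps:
N(T, q) = √3
Z(D) = -12/D
S(H) = √H*(H + 2*H²) (S(H) = ((H² + H²) + H)*√H = (2*H² + H)*√H = (H + 2*H²)*√H = √H*(H + 2*H²))
Z(N(7, -14)) + S(79) = -12*√3/3 + 79^(3/2)*(1 + 2*79) = -4*√3 + (79*√79)*(1 + 158) = -4*√3 + (79*√79)*159 = -4*√3 + 12561*√79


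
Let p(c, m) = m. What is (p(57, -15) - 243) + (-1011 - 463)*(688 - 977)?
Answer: 425728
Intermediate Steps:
(p(57, -15) - 243) + (-1011 - 463)*(688 - 977) = (-15 - 243) + (-1011 - 463)*(688 - 977) = -258 - 1474*(-289) = -258 + 425986 = 425728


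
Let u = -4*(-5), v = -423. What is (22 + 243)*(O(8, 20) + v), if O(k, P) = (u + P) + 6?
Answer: -99905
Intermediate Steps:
u = 20
O(k, P) = 26 + P (O(k, P) = (20 + P) + 6 = 26 + P)
(22 + 243)*(O(8, 20) + v) = (22 + 243)*((26 + 20) - 423) = 265*(46 - 423) = 265*(-377) = -99905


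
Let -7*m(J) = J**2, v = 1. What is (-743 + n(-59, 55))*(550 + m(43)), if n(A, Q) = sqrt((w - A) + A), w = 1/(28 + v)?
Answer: -1486743/7 + 69*sqrt(29)/7 ≈ -2.1234e+5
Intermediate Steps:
w = 1/29 (w = 1/(28 + 1) = 1/29 ≈ 0.034483)
m(J) = -J**2/7
n(A, Q) = sqrt(29)/29 (n(A, Q) = sqrt((1/29 - A) + A) = sqrt(1/29) = sqrt(29)/29)
(-743 + n(-59, 55))*(550 + m(43)) = (-743 + sqrt(29)/29)*(550 - 1/7*43**2) = (-743 + sqrt(29)/29)*(550 - 1/7*1849) = (-743 + sqrt(29)/29)*(550 - 1849/7) = (-743 + sqrt(29)/29)*(2001/7) = -1486743/7 + 69*sqrt(29)/7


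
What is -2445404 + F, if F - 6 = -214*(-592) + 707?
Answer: -2318003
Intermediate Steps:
F = 127401 (F = 6 + (-214*(-592) + 707) = 6 + (126688 + 707) = 6 + 127395 = 127401)
-2445404 + F = -2445404 + 127401 = -2318003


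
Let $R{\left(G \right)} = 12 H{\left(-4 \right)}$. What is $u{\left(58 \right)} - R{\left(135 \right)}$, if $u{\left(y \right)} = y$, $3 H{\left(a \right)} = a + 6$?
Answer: $50$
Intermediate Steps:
$H{\left(a \right)} = 2 + \frac{a}{3}$ ($H{\left(a \right)} = \frac{a + 6}{3} = \frac{6 + a}{3} = 2 + \frac{a}{3}$)
$R{\left(G \right)} = 8$ ($R{\left(G \right)} = 12 \left(2 + \frac{1}{3} \left(-4\right)\right) = 12 \left(2 - \frac{4}{3}\right) = 12 \cdot \frac{2}{3} = 8$)
$u{\left(58 \right)} - R{\left(135 \right)} = 58 - 8 = 50$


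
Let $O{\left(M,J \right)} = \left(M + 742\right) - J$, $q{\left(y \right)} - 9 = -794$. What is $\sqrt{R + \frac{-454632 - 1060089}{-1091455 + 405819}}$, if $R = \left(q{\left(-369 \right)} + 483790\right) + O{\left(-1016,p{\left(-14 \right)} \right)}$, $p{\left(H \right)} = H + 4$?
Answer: $\frac{\sqrt{56734000356792773}}{342818} \approx 694.8$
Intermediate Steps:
$q{\left(y \right)} = -785$ ($q{\left(y \right)} = 9 - 794 = -785$)
$p{\left(H \right)} = 4 + H$
$O{\left(M,J \right)} = 742 + M - J$ ($O{\left(M,J \right)} = \left(742 + M\right) - J = 742 + M - J$)
$R = 482741$ ($R = \left(-785 + 483790\right) - 264 = 483005 - 264 = 482741$)
$\sqrt{R + \frac{-454632 - 1060089}{-1091455 + 405819}} = \sqrt{482741 + \frac{-454632 - 1060089}{-1091455 + 405819}} = \sqrt{482741 - \frac{1514721}{-685636}} = \sqrt{482741 - - \frac{1514721}{685636}} = \sqrt{482741 + \frac{1514721}{685636}} = \sqrt{\frac{330986122997}{685636}} = \frac{\sqrt{56734000356792773}}{342818}$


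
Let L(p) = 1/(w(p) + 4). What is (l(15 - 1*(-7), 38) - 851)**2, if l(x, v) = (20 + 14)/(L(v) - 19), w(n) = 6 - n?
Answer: 206602066225/284089 ≈ 7.2724e+5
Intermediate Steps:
L(p) = 1/(10 - p) (L(p) = 1/((6 - p) + 4) = 1/(10 - p))
l(x, v) = 34/(-19 - 1/(-10 + v)) (l(x, v) = (20 + 14)/(-1/(-10 + v) - 19) = 34/(-19 - 1/(-10 + v)))
(l(15 - 1*(-7), 38) - 851)**2 = (34*(-10 + 38)/(189 - 19*38) - 851)**2 = (34*28/(189 - 722) - 851)**2 = (34*28/(-533) - 851)**2 = (34*(-1/533)*28 - 851)**2 = (-952/533 - 851)**2 = (-454535/533)**2 = 206602066225/284089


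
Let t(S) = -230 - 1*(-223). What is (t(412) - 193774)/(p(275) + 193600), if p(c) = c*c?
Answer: -193781/269225 ≈ -0.71977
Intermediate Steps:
t(S) = -7 (t(S) = -230 + 223 = -7)
p(c) = c**2
(t(412) - 193774)/(p(275) + 193600) = (-7 - 193774)/(275**2 + 193600) = -193781/(75625 + 193600) = -193781/269225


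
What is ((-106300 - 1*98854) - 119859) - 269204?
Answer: -594217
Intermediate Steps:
((-106300 - 1*98854) - 119859) - 269204 = ((-106300 - 98854) - 119859) - 269204 = (-205154 - 119859) - 269204 = -325013 - 269204 = -594217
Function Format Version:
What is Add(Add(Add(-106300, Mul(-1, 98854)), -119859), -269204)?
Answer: -594217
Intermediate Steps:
Add(Add(Add(-106300, Mul(-1, 98854)), -119859), -269204) = Add(Add(Add(-106300, -98854), -119859), -269204) = Add(Add(-205154, -119859), -269204) = Add(-325013, -269204) = -594217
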